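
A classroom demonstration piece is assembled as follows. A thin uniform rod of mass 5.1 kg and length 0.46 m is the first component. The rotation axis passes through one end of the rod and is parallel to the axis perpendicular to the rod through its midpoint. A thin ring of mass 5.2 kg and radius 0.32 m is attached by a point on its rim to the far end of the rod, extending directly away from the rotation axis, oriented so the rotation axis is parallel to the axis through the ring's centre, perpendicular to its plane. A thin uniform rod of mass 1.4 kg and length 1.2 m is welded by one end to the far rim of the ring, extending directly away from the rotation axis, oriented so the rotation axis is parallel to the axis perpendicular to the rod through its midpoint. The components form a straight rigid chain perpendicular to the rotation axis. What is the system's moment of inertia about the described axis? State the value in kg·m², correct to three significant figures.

Thin rod: I_cm = (1/12)ML² = (1/12)(5.1)(0.46)² = 0.08993 kg·m²; centre at d = 0.23 m, so the parallel axis theorem gives I = 0.08993 + (5.1)(0.23)² = 0.35972 kg·m².
Thin ring: I_cm = MR² = (5.2)(0.32)² = 0.53248 kg·m²; centre at d = 0.23 + 0.23 + 0.32 = 0.78 m, so the parallel axis theorem gives I = 0.53248 + (5.2)(0.78)² = 3.6962 kg·m².
Thin rod: I_cm = (1/12)ML² = (1/12)(1.4)(1.2)² = 0.168 kg·m²; centre at d = 0.23 + 0.23 + 0.32 + 0.32 + 0.6 = 1.7 m, so the parallel axis theorem gives I = 0.168 + (1.4)(1.7)² = 4.214 kg·m².
Total I = 0.35972 + 3.6962 + 4.214 = 8.2699 kg·m².

8.27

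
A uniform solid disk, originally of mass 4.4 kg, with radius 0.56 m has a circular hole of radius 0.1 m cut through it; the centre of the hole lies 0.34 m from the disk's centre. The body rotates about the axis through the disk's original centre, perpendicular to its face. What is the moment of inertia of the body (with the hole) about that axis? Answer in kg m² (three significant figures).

0.673

Unpierced body about its centre: I₀ = (1/2)MR² = (1/2)(4.4)(0.56)² = 0.68992 kg m².
The removed disk has mass m = M·(r/R)² = (4.4)(0.1/0.56)² = 0.14031 kg (same uniform areal density).
Its moment of inertia about the rotation axis (parallel-axis theorem): I_hole = (1/2)mr² + md² = (1/2)(0.14031)(0.1)² + (0.14031)(0.34)² = 0.016921 kg m².
Treating the hole as negative mass, I = I₀ − I_hole = 0.68992 − 0.016921 = 0.673 kg m².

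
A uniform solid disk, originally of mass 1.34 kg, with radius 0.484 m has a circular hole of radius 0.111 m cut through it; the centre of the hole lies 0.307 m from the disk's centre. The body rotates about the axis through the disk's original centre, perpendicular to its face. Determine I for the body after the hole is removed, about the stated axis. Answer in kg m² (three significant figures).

Unpierced body about its centre: I₀ = (1/2)MR² = (1/2)(1.34)(0.484)² = 0.15695 kg m².
The removed disk has mass m = M·(r/R)² = (1.34)(0.111/0.484)² = 0.070479 kg (same uniform areal density).
Its moment of inertia about the rotation axis (parallel-axis theorem): I_hole = (1/2)mr² + md² = (1/2)(0.070479)(0.111)² + (0.070479)(0.307)² = 0.0070768 kg m².
Treating the hole as negative mass, I = I₀ − I_hole = 0.15695 − 0.0070768 = 0.14987 kg m².

0.150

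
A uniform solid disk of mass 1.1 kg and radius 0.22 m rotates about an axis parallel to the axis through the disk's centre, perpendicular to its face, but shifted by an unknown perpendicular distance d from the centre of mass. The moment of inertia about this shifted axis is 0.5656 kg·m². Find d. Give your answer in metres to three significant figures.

0.700

About the centre-of-mass axis, I_cm = (1/2)MR² = (1/2)(1.1)(0.22)² = 0.02662 kg·m².
Parallel axis theorem: I = I_cm + Md², so Md² = 0.5656 − 0.02662 = 0.53898 kg·m².
d = √(0.53898 / 1.1) = 0.69999 m.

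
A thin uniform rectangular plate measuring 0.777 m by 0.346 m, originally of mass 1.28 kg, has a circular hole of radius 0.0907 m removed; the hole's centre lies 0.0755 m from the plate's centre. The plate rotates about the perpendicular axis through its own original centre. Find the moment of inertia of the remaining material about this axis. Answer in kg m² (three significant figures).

0.0760

Unpierced body about its centre: I₀ = (1/12)M(a²+b²) = (1/12)(1.28)[(0.777)² + (0.346)²] = 0.077167 kg m².
The removed disk has mass m = M·πr²/(ab) = (1.28)·π(0.0907)²/(0.777·0.346) = 0.12305 kg (same uniform areal density).
Its moment of inertia about the rotation axis (parallel-axis theorem): I_hole = (1/2)mr² + md² = (1/2)(0.12305)(0.0907)² + (0.12305)(0.0755)² = 0.0012075 kg m².
Treating the hole as negative mass, I = I₀ − I_hole = 0.077167 − 0.0012075 = 0.07596 kg m².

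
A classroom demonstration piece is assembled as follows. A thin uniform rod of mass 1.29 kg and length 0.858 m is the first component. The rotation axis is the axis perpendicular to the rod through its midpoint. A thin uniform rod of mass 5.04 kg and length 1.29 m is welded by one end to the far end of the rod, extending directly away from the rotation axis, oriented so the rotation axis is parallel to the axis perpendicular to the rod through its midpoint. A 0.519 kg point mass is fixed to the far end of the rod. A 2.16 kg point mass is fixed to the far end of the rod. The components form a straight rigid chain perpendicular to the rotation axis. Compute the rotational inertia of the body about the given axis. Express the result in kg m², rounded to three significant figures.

Thin rod: I_cm = (1/12)ML² = (1/12)(1.29)(0.858)² = 0.079138 kg m²; axis through the centre, so I = 0.079138 kg m².
Thin rod: I_cm = (1/12)ML² = (1/12)(5.04)(1.29)² = 0.69892 kg m²; centre at d = 0.429 + 0.645 = 1.074 m, so I = I_cm + Md² gives I = 0.69892 + (5.04)(1.074)² = 6.5124 kg m².
Point mass: I_cm = 0; centre at d = 0.429 + 0.645 + 0.645 = 1.719 m, so I = I_cm + Md² gives I = 0 + (0.519)(1.719)² = 1.5336 kg m².
Point mass: I_cm = 0; centre at d = 0.429 + 0.645 + 0.645 = 1.719 m, so I = I_cm + Md² gives I = 0 + (2.16)(1.719)² = 6.3827 kg m².
Total I = 0.079138 + 6.5124 + 1.5336 + 6.3827 = 14.508 kg m².

14.5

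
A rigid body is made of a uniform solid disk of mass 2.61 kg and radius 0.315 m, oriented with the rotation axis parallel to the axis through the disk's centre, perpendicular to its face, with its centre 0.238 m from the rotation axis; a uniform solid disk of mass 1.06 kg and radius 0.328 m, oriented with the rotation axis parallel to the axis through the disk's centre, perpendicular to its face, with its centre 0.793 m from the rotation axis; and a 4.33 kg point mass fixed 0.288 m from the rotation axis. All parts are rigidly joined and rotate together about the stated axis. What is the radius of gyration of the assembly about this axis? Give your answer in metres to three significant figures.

Solid disk: I_cm = (1/2)MR² = (1/2)(2.61)(0.315)² = 0.12949 kg·m²; centre at d = 0.238 m, so I = I_cm + Md² gives I = 0.12949 + (2.61)(0.238)² = 0.27733 kg·m².
Solid disk: I_cm = (1/2)MR² = (1/2)(1.06)(0.328)² = 0.05702 kg·m²; centre at d = 0.793 m, so I = I_cm + Md² gives I = 0.05702 + (1.06)(0.793)² = 0.7236 kg·m².
Point mass: I_cm = 0; centre at d = 0.288 m, so I = I_cm + Md² gives I = 0 + (4.33)(0.288)² = 0.35915 kg·m².
Total I = 1.3601 kg·m²; total mass M = 8 kg.
k = √(I/M) = √(1.3601/8) = 0.41232 m.

0.412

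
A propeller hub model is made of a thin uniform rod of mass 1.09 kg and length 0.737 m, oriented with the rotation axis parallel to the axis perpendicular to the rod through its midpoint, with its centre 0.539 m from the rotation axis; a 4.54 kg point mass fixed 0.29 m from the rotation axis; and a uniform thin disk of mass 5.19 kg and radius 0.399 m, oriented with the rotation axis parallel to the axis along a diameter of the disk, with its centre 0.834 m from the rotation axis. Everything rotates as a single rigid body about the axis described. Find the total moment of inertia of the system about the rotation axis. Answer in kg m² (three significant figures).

4.56

Thin rod: I_cm = (1/12)ML² = (1/12)(1.09)(0.737)² = 0.049338 kg m²; centre at d = 0.539 m, so the parallel axis theorem gives I = 0.049338 + (1.09)(0.539)² = 0.36601 kg m².
Point mass: I_cm = 0; centre at d = 0.29 m, so the parallel axis theorem gives I = 0 + (4.54)(0.29)² = 0.38181 kg m².
Thin disk: I_cm = (1/4)MR² = (1/4)(5.19)(0.399)² = 0.20656 kg m²; centre at d = 0.834 m, so the parallel axis theorem gives I = 0.20656 + (5.19)(0.834)² = 3.8165 kg m².
Total I = 0.36601 + 0.38181 + 3.8165 = 4.5643 kg m².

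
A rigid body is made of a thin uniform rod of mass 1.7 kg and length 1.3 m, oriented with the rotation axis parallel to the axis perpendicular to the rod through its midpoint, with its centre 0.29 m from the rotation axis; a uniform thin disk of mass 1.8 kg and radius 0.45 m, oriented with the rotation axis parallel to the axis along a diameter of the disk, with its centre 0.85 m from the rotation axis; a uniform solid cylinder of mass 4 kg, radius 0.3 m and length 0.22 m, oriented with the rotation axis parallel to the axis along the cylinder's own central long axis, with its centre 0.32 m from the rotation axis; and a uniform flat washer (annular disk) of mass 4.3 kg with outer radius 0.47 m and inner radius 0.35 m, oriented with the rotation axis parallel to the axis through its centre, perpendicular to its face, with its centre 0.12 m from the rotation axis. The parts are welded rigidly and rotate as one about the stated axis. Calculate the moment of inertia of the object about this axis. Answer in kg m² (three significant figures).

3.16

Thin rod: I_cm = (1/12)ML² = (1/12)(1.7)(1.3)² = 0.23942 kg m²; centre at d = 0.29 m, so I = I_cm + Md² gives I = 0.23942 + (1.7)(0.29)² = 0.38239 kg m².
Thin disk: I_cm = (1/4)MR² = (1/4)(1.8)(0.45)² = 0.091125 kg m²; centre at d = 0.85 m, so I = I_cm + Md² gives I = 0.091125 + (1.8)(0.85)² = 1.3916 kg m².
Solid cylinder: I_cm = (1/2)MR² = (1/2)(4)(0.3)² = 0.18 kg m²; centre at d = 0.32 m, so I = I_cm + Md² gives I = 0.18 + (4)(0.32)² = 0.5896 kg m².
Annular disk: I_cm = (1/2)M(R²+r²) = (1/2)(4.3)[(0.47)² + (0.35)²] = 0.73831 kg m²; centre at d = 0.12 m, so I = I_cm + Md² gives I = 0.73831 + (4.3)(0.12)² = 0.80023 kg m².
Total I = 0.38239 + 1.3916 + 0.5896 + 0.80023 = 3.1638 kg m².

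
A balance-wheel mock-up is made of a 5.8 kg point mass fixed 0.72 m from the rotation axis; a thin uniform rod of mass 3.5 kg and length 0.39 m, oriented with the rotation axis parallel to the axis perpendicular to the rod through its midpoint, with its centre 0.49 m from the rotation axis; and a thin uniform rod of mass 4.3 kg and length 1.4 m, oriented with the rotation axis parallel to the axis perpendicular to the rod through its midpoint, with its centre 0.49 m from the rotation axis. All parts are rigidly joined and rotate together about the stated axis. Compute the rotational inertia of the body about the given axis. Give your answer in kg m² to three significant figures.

Point mass: I_cm = 0; centre at d = 0.72 m, so the parallel axis theorem gives I = 0 + (5.8)(0.72)² = 3.0067 kg m².
Thin rod: I_cm = (1/12)ML² = (1/12)(3.5)(0.39)² = 0.044362 kg m²; centre at d = 0.49 m, so the parallel axis theorem gives I = 0.044362 + (3.5)(0.49)² = 0.88471 kg m².
Thin rod: I_cm = (1/12)ML² = (1/12)(4.3)(1.4)² = 0.70233 kg m²; centre at d = 0.49 m, so the parallel axis theorem gives I = 0.70233 + (4.3)(0.49)² = 1.7348 kg m².
Total I = 3.0067 + 0.88471 + 1.7348 = 5.6262 kg m².

5.63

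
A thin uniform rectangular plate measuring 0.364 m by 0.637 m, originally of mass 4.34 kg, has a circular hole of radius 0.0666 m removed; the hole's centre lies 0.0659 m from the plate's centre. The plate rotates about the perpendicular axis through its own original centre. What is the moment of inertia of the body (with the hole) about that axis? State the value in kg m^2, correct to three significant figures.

0.193

Unpierced body about its centre: I₀ = (1/12)M(a²+b²) = (1/12)(4.34)[(0.364)² + (0.637)²] = 0.19467 kg m^2.
The removed disk has mass m = M·πr²/(ab) = (4.34)·π(0.0666)²/(0.364·0.637) = 0.26082 kg (same uniform areal density).
Its moment of inertia about the rotation axis (parallel-axis theorem): I_hole = (1/2)mr² + md² = (1/2)(0.26082)(0.0666)² + (0.26082)(0.0659)² = 0.0017112 kg m^2.
Treating the hole as negative mass, I = I₀ − I_hole = 0.19467 − 0.0017112 = 0.19296 kg m^2.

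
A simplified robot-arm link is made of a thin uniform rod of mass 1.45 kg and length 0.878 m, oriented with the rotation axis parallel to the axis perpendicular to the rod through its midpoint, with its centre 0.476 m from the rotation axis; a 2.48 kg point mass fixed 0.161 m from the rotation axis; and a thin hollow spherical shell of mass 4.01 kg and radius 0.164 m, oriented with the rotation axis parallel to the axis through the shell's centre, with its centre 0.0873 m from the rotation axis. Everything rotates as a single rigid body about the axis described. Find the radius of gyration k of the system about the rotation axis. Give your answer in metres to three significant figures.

0.272

Thin rod: I_cm = (1/12)ML² = (1/12)(1.45)(0.878)² = 0.093148 kg·m²; centre at d = 0.476 m, so I = I_cm + Md² gives I = 0.093148 + (1.45)(0.476)² = 0.42168 kg·m².
Point mass: I_cm = 0; centre at d = 0.161 m, so I = I_cm + Md² gives I = 0 + (2.48)(0.161)² = 0.064284 kg·m².
Spherical shell: I_cm = (2/3)MR² = (2/3)(4.01)(0.164)² = 0.071902 kg·m²; centre at d = 0.0873 m, so I = I_cm + Md² gives I = 0.071902 + (4.01)(0.0873)² = 0.10246 kg·m².
Total I = 0.58843 kg·m²; total mass M = 7.94 kg.
k = √(I/M) = √(0.58843/7.94) = 0.27223 m.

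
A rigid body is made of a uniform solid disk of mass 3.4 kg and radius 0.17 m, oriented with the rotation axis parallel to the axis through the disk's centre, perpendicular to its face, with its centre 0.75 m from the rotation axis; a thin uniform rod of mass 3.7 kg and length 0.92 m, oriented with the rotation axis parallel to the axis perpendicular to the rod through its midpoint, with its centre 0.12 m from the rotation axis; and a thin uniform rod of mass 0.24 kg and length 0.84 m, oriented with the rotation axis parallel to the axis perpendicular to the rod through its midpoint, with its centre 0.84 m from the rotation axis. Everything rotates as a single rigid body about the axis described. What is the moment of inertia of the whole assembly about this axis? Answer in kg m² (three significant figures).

2.46

Solid disk: I_cm = (1/2)MR² = (1/2)(3.4)(0.17)² = 0.04913 kg m²; centre at d = 0.75 m, so I = I_cm + Md² gives I = 0.04913 + (3.4)(0.75)² = 1.9616 kg m².
Thin rod: I_cm = (1/12)ML² = (1/12)(3.7)(0.92)² = 0.26097 kg m²; centre at d = 0.12 m, so I = I_cm + Md² gives I = 0.26097 + (3.7)(0.12)² = 0.31425 kg m².
Thin rod: I_cm = (1/12)ML² = (1/12)(0.24)(0.84)² = 0.014112 kg m²; centre at d = 0.84 m, so I = I_cm + Md² gives I = 0.014112 + (0.24)(0.84)² = 0.18346 kg m².
Total I = 1.9616 + 0.31425 + 0.18346 = 2.4593 kg m².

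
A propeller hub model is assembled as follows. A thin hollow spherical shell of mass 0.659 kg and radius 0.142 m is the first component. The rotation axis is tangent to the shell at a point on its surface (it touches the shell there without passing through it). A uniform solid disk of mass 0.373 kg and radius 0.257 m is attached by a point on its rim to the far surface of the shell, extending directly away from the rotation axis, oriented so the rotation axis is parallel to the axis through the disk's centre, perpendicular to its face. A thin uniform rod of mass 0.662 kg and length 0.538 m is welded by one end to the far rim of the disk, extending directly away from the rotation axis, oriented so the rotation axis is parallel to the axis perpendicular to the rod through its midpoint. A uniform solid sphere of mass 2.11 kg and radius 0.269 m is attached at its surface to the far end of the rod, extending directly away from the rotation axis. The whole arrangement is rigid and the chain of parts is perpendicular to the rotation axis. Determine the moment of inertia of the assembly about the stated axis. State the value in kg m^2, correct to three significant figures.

6.41

Spherical shell: I_cm = (2/3)MR² = (2/3)(0.659)(0.142)² = 0.0088587 kg m^2; centre at d = 0.142 m, so I = I_cm + Md² gives I = 0.0088587 + (0.659)(0.142)² = 0.022147 kg m^2.
Solid disk: I_cm = (1/2)MR² = (1/2)(0.373)(0.257)² = 0.012318 kg m^2; centre at d = 0.142 + 0.142 + 0.257 = 0.541 m, so I = I_cm + Md² gives I = 0.012318 + (0.373)(0.541)² = 0.12149 kg m^2.
Thin rod: I_cm = (1/12)ML² = (1/12)(0.662)(0.538)² = 0.015968 kg m^2; centre at d = 0.142 + 0.142 + 0.257 + 0.257 + 0.269 = 1.067 m, so I = I_cm + Md² gives I = 0.015968 + (0.662)(1.067)² = 0.76965 kg m^2.
Solid sphere: I_cm = (2/5)MR² = (2/5)(2.11)(0.269)² = 0.061073 kg m^2; centre at d = 0.142 + 0.142 + 0.257 + 0.257 + 0.269 + 0.269 + 0.269 = 1.605 m, so I = I_cm + Md² gives I = 0.061073 + (2.11)(1.605)² = 5.4965 kg m^2.
Total I = 0.022147 + 0.12149 + 0.76965 + 5.4965 = 6.4098 kg m^2.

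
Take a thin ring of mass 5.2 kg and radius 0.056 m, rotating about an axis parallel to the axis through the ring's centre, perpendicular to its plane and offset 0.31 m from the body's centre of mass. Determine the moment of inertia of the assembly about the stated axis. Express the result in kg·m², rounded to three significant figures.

I_cm = MR² = (5.2)(0.056)² = 0.016307 kg·m²; centre at d = 0.31 m, so the parallel axis theorem gives I = 0.016307 + (5.2)(0.31)² = 0.51603 kg·m².

0.516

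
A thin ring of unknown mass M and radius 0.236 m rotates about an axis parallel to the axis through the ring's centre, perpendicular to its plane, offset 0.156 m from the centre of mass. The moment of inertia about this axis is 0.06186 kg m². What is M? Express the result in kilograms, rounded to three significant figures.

I = I_cm + Md² = MR² + Md² = M·[1·(0.236)² + (0.156)²] = M·0.080032.
So M = 0.06186 / 0.080032 = 0.77294 kg.

0.773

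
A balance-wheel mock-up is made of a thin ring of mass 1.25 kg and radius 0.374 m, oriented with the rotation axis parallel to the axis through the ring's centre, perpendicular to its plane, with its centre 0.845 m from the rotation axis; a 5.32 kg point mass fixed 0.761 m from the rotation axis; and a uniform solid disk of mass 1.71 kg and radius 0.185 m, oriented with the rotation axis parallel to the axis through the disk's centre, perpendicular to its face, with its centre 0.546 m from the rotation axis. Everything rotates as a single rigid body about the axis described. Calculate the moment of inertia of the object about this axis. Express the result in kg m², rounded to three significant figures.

Thin ring: I_cm = MR² = (1.25)(0.374)² = 0.17485 kg m²; centre at d = 0.845 m, so I = I_cm + Md² gives I = 0.17485 + (1.25)(0.845)² = 1.0674 kg m².
Point mass: I_cm = 0; centre at d = 0.761 m, so I = I_cm + Md² gives I = 0 + (5.32)(0.761)² = 3.0809 kg m².
Solid disk: I_cm = (1/2)MR² = (1/2)(1.71)(0.185)² = 0.029262 kg m²; centre at d = 0.546 m, so I = I_cm + Md² gives I = 0.029262 + (1.71)(0.546)² = 0.53904 kg m².
Total I = 1.0674 + 3.0809 + 0.53904 = 4.6873 kg m².

4.69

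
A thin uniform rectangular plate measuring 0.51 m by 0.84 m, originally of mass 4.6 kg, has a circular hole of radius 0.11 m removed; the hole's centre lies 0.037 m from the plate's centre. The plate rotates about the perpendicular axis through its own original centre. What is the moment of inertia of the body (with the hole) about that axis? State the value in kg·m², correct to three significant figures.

Unpierced body about its centre: I₀ = (1/12)M(a²+b²) = (1/12)(4.6)[(0.51)² + (0.84)²] = 0.37018 kg·m².
The removed disk has mass m = M·πr²/(ab) = (4.6)·π(0.11)²/(0.51·0.84) = 0.40817 kg (same uniform areal density).
Its moment of inertia about the rotation axis (parallel-axis theorem): I_hole = (1/2)mr² + md² = (1/2)(0.40817)(0.11)² + (0.40817)(0.037)² = 0.0030282 kg·m².
Treating the hole as negative mass, I = I₀ − I_hole = 0.37018 − 0.0030282 = 0.36716 kg·m².

0.367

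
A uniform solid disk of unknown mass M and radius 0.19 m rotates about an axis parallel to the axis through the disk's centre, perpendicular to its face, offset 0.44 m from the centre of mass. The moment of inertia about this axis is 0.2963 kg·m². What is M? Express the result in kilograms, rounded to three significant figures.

1.40

I = I_cm + Md² = (1/2)MR² + Md² = M·[0.5·(0.19)² + (0.44)²] = M·0.21165.
So M = 0.2963 / 0.21165 = 1.4 kg.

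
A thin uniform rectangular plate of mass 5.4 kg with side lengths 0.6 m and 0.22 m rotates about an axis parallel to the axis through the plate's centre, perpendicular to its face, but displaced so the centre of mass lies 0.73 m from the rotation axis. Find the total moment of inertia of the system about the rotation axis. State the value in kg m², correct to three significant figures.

3.06

I_cm = (1/12)M(a²+b²) = (1/12)(5.4)[(0.6)² + (0.22)²] = 0.18378 kg m²; centre at d = 0.73 m, so the parallel axis theorem gives I = 0.18378 + (5.4)(0.73)² = 3.0614 kg m².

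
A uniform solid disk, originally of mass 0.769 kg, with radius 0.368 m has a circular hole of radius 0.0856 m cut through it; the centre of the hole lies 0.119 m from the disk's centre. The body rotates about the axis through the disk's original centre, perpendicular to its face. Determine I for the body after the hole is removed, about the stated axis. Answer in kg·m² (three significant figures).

Unpierced body about its centre: I₀ = (1/2)MR² = (1/2)(0.769)(0.368)² = 0.052071 kg·m².
The removed disk has mass m = M·(r/R)² = (0.769)(0.0856/0.368)² = 0.041608 kg (same uniform areal density).
Its moment of inertia about the rotation axis (parallel-axis theorem): I_hole = (1/2)mr² + md² = (1/2)(0.041608)(0.0856)² + (0.041608)(0.119)² = 0.00074165 kg·m².
Treating the hole as negative mass, I = I₀ − I_hole = 0.052071 − 0.00074165 = 0.051329 kg·m².

0.0513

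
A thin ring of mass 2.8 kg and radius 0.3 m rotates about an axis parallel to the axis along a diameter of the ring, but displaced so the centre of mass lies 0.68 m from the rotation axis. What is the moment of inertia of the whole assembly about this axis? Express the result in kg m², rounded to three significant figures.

I_cm = (1/2)MR² = (1/2)(2.8)(0.3)² = 0.126 kg m²; centre at d = 0.68 m, so I = I_cm + Md² gives I = 0.126 + (2.8)(0.68)² = 1.4207 kg m².

1.42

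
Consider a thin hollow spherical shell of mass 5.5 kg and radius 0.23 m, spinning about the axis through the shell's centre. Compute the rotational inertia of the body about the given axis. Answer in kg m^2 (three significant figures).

0.194

I_cm = (2/3)MR² = (2/3)(5.5)(0.23)² = 0.19397 kg m^2; axis through the centre, so I = 0.19397 kg m^2.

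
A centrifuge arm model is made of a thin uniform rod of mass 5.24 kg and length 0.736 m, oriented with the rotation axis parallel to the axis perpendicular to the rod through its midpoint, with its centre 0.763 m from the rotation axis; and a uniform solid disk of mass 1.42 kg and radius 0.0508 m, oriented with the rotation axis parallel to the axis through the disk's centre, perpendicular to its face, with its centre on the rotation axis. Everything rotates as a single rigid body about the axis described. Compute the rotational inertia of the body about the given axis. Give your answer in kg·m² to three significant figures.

Thin rod: I_cm = (1/12)ML² = (1/12)(5.24)(0.736)² = 0.23654 kg·m²; centre at d = 0.763 m, so the parallel axis theorem gives I = 0.23654 + (5.24)(0.763)² = 3.2871 kg·m².
Solid disk: I_cm = (1/2)MR² = (1/2)(1.42)(0.0508)² = 0.0018323 kg·m²; axis through the centre, so I = 0.0018323 kg·m².
Total I = 3.2871 + 0.0018323 = 3.2889 kg·m².

3.29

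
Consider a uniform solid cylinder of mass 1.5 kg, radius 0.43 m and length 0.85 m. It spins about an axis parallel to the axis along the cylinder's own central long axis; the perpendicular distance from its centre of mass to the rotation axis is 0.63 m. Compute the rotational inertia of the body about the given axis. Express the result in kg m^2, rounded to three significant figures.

I_cm = (1/2)MR² = (1/2)(1.5)(0.43)² = 0.13867 kg m^2; centre at d = 0.63 m, so I = I_cm + Md² gives I = 0.13867 + (1.5)(0.63)² = 0.73403 kg m^2.

0.734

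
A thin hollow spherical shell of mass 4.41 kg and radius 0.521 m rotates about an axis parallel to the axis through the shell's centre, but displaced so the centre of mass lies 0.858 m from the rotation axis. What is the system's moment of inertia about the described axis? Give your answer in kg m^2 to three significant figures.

4.04

I_cm = (2/3)MR² = (2/3)(4.41)(0.521)² = 0.79804 kg m^2; centre at d = 0.858 m, so I = I_cm + Md² gives I = 0.79804 + (4.41)(0.858)² = 4.0445 kg m^2.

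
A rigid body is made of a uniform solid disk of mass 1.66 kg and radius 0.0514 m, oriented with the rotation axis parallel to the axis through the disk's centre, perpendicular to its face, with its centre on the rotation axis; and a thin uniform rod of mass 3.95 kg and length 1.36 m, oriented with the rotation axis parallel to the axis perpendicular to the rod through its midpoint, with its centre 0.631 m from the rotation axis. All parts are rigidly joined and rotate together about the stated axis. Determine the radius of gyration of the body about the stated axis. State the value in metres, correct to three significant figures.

0.624

Solid disk: I_cm = (1/2)MR² = (1/2)(1.66)(0.0514)² = 0.0021928 kg m²; axis through the centre, so I = 0.0021928 kg m².
Thin rod: I_cm = (1/12)ML² = (1/12)(3.95)(1.36)² = 0.60883 kg m²; centre at d = 0.631 m, so I = I_cm + Md² gives I = 0.60883 + (3.95)(0.631)² = 2.1816 kg m².
Total I = 2.1838 kg m²; total mass M = 5.61 kg.
k = √(I/M) = √(2.1838/5.61) = 0.62391 m.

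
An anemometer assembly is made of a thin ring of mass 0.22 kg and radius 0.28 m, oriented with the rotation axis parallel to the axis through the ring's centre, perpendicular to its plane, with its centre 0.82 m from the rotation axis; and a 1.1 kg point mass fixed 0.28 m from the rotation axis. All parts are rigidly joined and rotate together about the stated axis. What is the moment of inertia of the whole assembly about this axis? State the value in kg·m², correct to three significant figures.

Thin ring: I_cm = MR² = (0.22)(0.28)² = 0.017248 kg·m²; centre at d = 0.82 m, so I = I_cm + Md² gives I = 0.017248 + (0.22)(0.82)² = 0.16518 kg·m².
Point mass: I_cm = 0; centre at d = 0.28 m, so I = I_cm + Md² gives I = 0 + (1.1)(0.28)² = 0.08624 kg·m².
Total I = 0.16518 + 0.08624 = 0.25142 kg·m².

0.251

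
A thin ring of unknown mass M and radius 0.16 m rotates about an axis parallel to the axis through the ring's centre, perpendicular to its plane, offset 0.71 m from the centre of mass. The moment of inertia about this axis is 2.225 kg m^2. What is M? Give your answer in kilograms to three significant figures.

4.20

I = I_cm + Md² = MR² + Md² = M·[1·(0.16)² + (0.71)²] = M·0.5297.
So M = 2.225 / 0.5297 = 4.2005 kg.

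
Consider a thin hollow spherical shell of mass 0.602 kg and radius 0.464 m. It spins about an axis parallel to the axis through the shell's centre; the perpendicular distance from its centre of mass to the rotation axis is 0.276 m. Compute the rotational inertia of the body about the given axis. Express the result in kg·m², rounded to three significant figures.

0.132

I_cm = (2/3)MR² = (2/3)(0.602)(0.464)² = 0.086405 kg·m²; centre at d = 0.276 m, so I = I_cm + Md² gives I = 0.086405 + (0.602)(0.276)² = 0.13226 kg·m².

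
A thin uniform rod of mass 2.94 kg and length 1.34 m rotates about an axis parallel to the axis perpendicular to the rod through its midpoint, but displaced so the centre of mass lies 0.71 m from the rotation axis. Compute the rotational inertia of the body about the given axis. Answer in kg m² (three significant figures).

1.92

I_cm = (1/12)ML² = (1/12)(2.94)(1.34)² = 0.43992 kg m²; centre at d = 0.71 m, so the parallel axis theorem gives I = 0.43992 + (2.94)(0.71)² = 1.922 kg m².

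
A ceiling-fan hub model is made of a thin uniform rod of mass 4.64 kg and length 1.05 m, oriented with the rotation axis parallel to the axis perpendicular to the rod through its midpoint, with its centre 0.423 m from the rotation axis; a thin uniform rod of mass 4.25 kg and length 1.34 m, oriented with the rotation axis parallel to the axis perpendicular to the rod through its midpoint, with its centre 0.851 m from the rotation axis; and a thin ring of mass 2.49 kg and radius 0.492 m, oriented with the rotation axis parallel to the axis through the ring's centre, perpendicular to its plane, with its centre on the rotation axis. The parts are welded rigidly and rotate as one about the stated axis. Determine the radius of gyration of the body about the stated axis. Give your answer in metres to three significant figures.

Thin rod: I_cm = (1/12)ML² = (1/12)(4.64)(1.05)² = 0.4263 kg·m²; centre at d = 0.423 m, so the parallel axis theorem gives I = 0.4263 + (4.64)(0.423)² = 1.2565 kg·m².
Thin rod: I_cm = (1/12)ML² = (1/12)(4.25)(1.34)² = 0.63594 kg·m²; centre at d = 0.851 m, so the parallel axis theorem gives I = 0.63594 + (4.25)(0.851)² = 3.7138 kg·m².
Thin ring: I_cm = MR² = (2.49)(0.492)² = 0.60274 kg·m²; axis through the centre, so I = 0.60274 kg·m².
Total I = 5.5731 kg·m²; total mass M = 11.38 kg.
k = √(I/M) = √(5.5731/11.38) = 0.6998 m.

0.700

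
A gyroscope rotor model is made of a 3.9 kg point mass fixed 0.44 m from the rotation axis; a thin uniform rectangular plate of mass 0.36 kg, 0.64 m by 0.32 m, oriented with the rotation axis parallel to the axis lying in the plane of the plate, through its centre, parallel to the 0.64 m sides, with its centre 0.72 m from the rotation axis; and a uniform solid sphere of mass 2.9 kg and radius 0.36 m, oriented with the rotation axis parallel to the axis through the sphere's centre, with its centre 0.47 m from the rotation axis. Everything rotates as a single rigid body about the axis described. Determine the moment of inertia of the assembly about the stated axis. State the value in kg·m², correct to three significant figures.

1.74

Point mass: I_cm = 0; centre at d = 0.44 m, so the parallel axis theorem gives I = 0 + (3.9)(0.44)² = 0.75504 kg·m².
Rectangular plate: I_cm = (1/12)Mb² = (1/12)(0.36)(0.32)² = 0.003072 kg·m²; centre at d = 0.72 m, so the parallel axis theorem gives I = 0.003072 + (0.36)(0.72)² = 0.1897 kg·m².
Solid sphere: I_cm = (2/5)MR² = (2/5)(2.9)(0.36)² = 0.15034 kg·m²; centre at d = 0.47 m, so the parallel axis theorem gives I = 0.15034 + (2.9)(0.47)² = 0.79095 kg·m².
Total I = 0.75504 + 0.1897 + 0.79095 = 1.7357 kg·m².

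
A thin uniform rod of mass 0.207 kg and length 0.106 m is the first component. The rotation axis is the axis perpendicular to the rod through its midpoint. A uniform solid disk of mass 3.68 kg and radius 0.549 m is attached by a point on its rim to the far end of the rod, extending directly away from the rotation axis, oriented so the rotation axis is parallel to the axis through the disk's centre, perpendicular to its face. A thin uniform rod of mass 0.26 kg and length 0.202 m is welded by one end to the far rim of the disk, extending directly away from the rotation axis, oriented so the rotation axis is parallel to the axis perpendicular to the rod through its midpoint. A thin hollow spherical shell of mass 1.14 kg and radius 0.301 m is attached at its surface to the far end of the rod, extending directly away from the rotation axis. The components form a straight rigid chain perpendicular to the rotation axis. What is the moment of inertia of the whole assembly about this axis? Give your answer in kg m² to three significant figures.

5.48

Thin rod: I_cm = (1/12)ML² = (1/12)(0.207)(0.106)² = 0.00019382 kg m²; axis through the centre, so I = 0.00019382 kg m².
Solid disk: I_cm = (1/2)MR² = (1/2)(3.68)(0.549)² = 0.55458 kg m²; centre at d = 0.053 + 0.549 = 0.602 m, so the parallel axis theorem gives I = 0.55458 + (3.68)(0.602)² = 1.8882 kg m².
Thin rod: I_cm = (1/12)ML² = (1/12)(0.26)(0.202)² = 0.00088409 kg m²; centre at d = 0.053 + 0.549 + 0.549 + 0.101 = 1.252 m, so the parallel axis theorem gives I = 0.00088409 + (0.26)(1.252)² = 0.40844 kg m².
Spherical shell: I_cm = (2/3)MR² = (2/3)(1.14)(0.301)² = 0.068857 kg m²; centre at d = 0.053 + 0.549 + 0.549 + 0.101 + 0.101 + 0.301 = 1.654 m, so the parallel axis theorem gives I = 0.068857 + (1.14)(1.654)² = 3.1876 kg m².
Total I = 0.00019382 + 1.8882 + 0.40844 + 3.1876 = 5.4844 kg m².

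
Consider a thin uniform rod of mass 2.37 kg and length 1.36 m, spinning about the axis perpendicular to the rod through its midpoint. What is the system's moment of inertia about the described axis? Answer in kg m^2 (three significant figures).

0.365

I_cm = (1/12)ML² = (1/12)(2.37)(1.36)² = 0.3653 kg m^2; axis through the centre, so I = 0.3653 kg m^2.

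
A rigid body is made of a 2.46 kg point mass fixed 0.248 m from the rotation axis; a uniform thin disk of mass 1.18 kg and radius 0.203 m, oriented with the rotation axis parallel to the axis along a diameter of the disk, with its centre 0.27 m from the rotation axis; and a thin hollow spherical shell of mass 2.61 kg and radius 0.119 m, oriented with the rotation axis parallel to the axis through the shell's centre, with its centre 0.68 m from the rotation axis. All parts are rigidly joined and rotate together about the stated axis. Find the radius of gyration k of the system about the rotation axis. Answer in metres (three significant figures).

0.487

Point mass: I_cm = 0; centre at d = 0.248 m, so I = I_cm + Md² gives I = 0 + (2.46)(0.248)² = 0.1513 kg·m².
Thin disk: I_cm = (1/4)MR² = (1/4)(1.18)(0.203)² = 0.012157 kg·m²; centre at d = 0.27 m, so I = I_cm + Md² gives I = 0.012157 + (1.18)(0.27)² = 0.098179 kg·m².
Spherical shell: I_cm = (2/3)MR² = (2/3)(2.61)(0.119)² = 0.02464 kg·m²; centre at d = 0.68 m, so I = I_cm + Md² gives I = 0.02464 + (2.61)(0.68)² = 1.2315 kg·m².
Total I = 1.481 kg·m²; total mass M = 6.25 kg.
k = √(I/M) = √(1.481/6.25) = 0.48678 m.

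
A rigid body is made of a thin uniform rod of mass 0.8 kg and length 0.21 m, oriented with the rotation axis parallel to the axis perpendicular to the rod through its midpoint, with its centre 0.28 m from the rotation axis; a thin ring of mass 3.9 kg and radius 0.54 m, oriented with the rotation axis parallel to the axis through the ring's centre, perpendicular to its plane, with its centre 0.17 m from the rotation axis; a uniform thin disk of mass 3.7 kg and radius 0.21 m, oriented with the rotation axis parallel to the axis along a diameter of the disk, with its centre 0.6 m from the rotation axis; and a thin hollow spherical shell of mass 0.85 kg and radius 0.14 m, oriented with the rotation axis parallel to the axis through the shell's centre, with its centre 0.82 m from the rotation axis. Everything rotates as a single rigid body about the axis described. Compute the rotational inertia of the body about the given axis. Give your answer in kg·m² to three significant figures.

Thin rod: I_cm = (1/12)ML² = (1/12)(0.8)(0.21)² = 0.00294 kg·m²; centre at d = 0.28 m, so the parallel axis theorem gives I = 0.00294 + (0.8)(0.28)² = 0.06566 kg·m².
Thin ring: I_cm = MR² = (3.9)(0.54)² = 1.1372 kg·m²; centre at d = 0.17 m, so the parallel axis theorem gives I = 1.1372 + (3.9)(0.17)² = 1.25 kg·m².
Thin disk: I_cm = (1/4)MR² = (1/4)(3.7)(0.21)² = 0.040792 kg·m²; centre at d = 0.6 m, so the parallel axis theorem gives I = 0.040792 + (3.7)(0.6)² = 1.3728 kg·m².
Spherical shell: I_cm = (2/3)MR² = (2/3)(0.85)(0.14)² = 0.011107 kg·m²; centre at d = 0.82 m, so the parallel axis theorem gives I = 0.011107 + (0.85)(0.82)² = 0.58265 kg·m².
Total I = 0.06566 + 1.25 + 1.3728 + 0.58265 = 3.271 kg·m².

3.27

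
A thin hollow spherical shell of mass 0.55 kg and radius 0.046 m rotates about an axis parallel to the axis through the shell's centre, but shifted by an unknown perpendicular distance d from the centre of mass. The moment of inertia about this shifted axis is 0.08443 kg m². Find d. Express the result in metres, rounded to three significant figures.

About the centre-of-mass axis, I_cm = (2/3)MR² = (2/3)(0.55)(0.046)² = 0.00077587 kg m².
Parallel axis theorem: I = I_cm + Md², so Md² = 0.08443 − 0.00077587 = 0.083654 kg m².
d = √(0.083654 / 0.55) = 0.39 m.

0.390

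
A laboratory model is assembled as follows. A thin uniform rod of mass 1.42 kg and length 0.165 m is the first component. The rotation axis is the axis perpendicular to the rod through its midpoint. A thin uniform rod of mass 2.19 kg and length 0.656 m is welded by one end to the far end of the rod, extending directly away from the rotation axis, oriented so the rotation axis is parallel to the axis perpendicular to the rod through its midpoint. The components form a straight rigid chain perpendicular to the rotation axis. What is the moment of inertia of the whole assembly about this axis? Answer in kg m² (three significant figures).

0.451

Thin rod: I_cm = (1/12)ML² = (1/12)(1.42)(0.165)² = 0.0032216 kg m²; axis through the centre, so I = 0.0032216 kg m².
Thin rod: I_cm = (1/12)ML² = (1/12)(2.19)(0.656)² = 0.078536 kg m²; centre at d = 0.0825 + 0.328 = 0.4105 m, so the parallel axis theorem gives I = 0.078536 + (2.19)(0.4105)² = 0.44757 kg m².
Total I = 0.0032216 + 0.44757 = 0.4508 kg m².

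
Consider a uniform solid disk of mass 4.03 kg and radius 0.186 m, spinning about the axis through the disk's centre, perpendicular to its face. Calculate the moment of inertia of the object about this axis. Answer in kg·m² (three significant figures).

I_cm = (1/2)MR² = (1/2)(4.03)(0.186)² = 0.069711 kg·m²; axis through the centre, so I = 0.069711 kg·m².

0.0697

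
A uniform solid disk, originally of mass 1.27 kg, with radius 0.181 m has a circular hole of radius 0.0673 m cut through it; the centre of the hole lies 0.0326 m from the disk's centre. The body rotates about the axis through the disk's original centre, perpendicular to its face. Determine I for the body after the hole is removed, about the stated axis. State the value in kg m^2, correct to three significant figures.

0.0202

Unpierced body about its centre: I₀ = (1/2)MR² = (1/2)(1.27)(0.181)² = 0.020803 kg m^2.
The removed disk has mass m = M·(r/R)² = (1.27)(0.0673/0.181)² = 0.17558 kg (same uniform areal density).
Its moment of inertia about the rotation axis (parallel-axis theorem): I_hole = (1/2)mr² + md² = (1/2)(0.17558)(0.0673)² + (0.17558)(0.0326)² = 0.00058423 kg m^2.
Treating the hole as negative mass, I = I₀ − I_hole = 0.020803 − 0.00058423 = 0.020219 kg m^2.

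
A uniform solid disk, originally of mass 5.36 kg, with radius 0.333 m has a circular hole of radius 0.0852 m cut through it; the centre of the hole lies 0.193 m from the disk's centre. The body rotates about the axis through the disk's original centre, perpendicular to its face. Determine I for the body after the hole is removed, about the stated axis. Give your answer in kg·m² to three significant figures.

0.283

Unpierced body about its centre: I₀ = (1/2)MR² = (1/2)(5.36)(0.333)² = 0.29718 kg·m².
The removed disk has mass m = M·(r/R)² = (5.36)(0.0852/0.333)² = 0.35088 kg (same uniform areal density).
Its moment of inertia about the rotation axis (parallel-axis theorem): I_hole = (1/2)mr² + md² = (1/2)(0.35088)(0.0852)² + (0.35088)(0.193)² = 0.014343 kg·m².
Treating the hole as negative mass, I = I₀ − I_hole = 0.29718 − 0.014343 = 0.28284 kg·m².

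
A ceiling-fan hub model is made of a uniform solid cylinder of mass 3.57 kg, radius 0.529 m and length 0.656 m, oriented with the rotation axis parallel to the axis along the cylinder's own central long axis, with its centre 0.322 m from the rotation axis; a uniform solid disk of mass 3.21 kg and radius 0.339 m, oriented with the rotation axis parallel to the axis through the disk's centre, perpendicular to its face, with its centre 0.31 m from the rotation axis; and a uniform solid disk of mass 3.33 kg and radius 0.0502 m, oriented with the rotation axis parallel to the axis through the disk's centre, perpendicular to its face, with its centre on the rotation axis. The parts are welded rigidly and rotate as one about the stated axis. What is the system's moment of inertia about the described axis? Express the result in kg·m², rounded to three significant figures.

1.37

Solid cylinder: I_cm = (1/2)MR² = (1/2)(3.57)(0.529)² = 0.49952 kg·m²; centre at d = 0.322 m, so I = I_cm + Md² gives I = 0.49952 + (3.57)(0.322)² = 0.86967 kg·m².
Solid disk: I_cm = (1/2)MR² = (1/2)(3.21)(0.339)² = 0.18445 kg·m²; centre at d = 0.31 m, so I = I_cm + Md² gives I = 0.18445 + (3.21)(0.31)² = 0.49293 kg·m².
Solid disk: I_cm = (1/2)MR² = (1/2)(3.33)(0.0502)² = 0.0041959 kg·m²; axis through the centre, so I = 0.0041959 kg·m².
Total I = 0.86967 + 0.49293 + 0.0041959 = 1.3668 kg·m².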